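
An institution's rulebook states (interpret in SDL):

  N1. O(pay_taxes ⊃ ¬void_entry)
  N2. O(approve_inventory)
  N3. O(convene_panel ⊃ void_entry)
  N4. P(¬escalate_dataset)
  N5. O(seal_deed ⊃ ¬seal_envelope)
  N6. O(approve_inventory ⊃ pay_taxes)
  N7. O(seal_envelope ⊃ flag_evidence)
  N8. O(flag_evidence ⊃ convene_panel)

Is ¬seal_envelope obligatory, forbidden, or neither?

Premise 2 states O(approve_inventory) outright.
From O(approve_inventory) and premise 6, O(approve_inventory ⊃ pay_taxes), we obtain O(pay_taxes).
Premise 1 is O(pay_taxes ⊃ ¬void_entry); since O(pay_taxes), deontic closure gives O(¬void_entry).
The contrapositive of premise 3 (O(convene_panel ⊃ void_entry)) is O(¬void_entry ⊃ ¬convene_panel), and O(¬void_entry) is already established, so O(¬convene_panel).
Premise 8 is O(flag_evidence ⊃ convene_panel); contrapositively O(¬convene_panel ⊃ ¬flag_evidence). Since O(¬convene_panel) holds, K gives O(¬flag_evidence).
Premise 7, O(seal_envelope ⊃ flag_evidence), contraposes to O(¬flag_evidence ⊃ ¬seal_envelope); with O(¬flag_evidence) we get O(¬seal_envelope).
Premises 4, 5 do not contribute to this derivation.
Hence ¬seal_envelope is obligatory.

Obligatory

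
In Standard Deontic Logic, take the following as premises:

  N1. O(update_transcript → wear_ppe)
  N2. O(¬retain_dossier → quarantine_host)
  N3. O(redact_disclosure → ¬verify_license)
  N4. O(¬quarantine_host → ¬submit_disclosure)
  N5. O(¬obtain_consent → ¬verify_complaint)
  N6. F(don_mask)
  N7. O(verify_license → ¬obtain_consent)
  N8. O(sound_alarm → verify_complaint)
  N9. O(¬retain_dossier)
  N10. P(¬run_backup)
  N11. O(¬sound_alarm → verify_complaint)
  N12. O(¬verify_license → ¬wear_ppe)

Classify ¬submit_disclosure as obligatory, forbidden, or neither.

Premise 4 is O(¬quarantine_host → ¬submit_disclosure), but O(¬quarantine_host) is not derivable from the premises, so it does not yield O(¬submit_disclosure).
No premise or chain of K-axiom applications forces O(¬submit_disclosure), and none forces O(submit_disclosure). So ¬submit_disclosure is neither obligatory nor forbidden under these norms.

Neither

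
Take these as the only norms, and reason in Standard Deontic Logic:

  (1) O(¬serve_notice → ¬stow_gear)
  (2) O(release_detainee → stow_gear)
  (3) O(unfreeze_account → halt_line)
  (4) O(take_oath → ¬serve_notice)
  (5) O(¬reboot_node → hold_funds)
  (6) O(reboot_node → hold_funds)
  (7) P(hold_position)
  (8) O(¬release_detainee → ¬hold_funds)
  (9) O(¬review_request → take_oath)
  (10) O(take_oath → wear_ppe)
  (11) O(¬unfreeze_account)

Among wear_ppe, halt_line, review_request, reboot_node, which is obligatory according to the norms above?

review_request

Premises 6 and 5 cover both cases: O(reboot_node → hold_funds) and O(¬reboot_node → hold_funds). Since reboot_node ∨ ¬reboot_node is a tautology, O(hold_funds) follows.
Premise 8, O(¬release_detainee → ¬hold_funds), contraposes to O(hold_funds → release_detainee); with O(hold_funds) we get O(release_detainee).
From O(release_detainee) and premise 2, O(release_detainee → stow_gear), we obtain O(stow_gear).
Premise 1 is O(¬serve_notice → ¬stow_gear); contrapositively O(stow_gear → serve_notice). Since O(stow_gear) holds, K gives O(serve_notice).
Premise 4, O(take_oath → ¬serve_notice), contraposes to O(serve_notice → ¬take_oath); with O(serve_notice) we get O(¬take_oath).
Premise 9, O(¬review_request → take_oath), contraposes to O(¬take_oath → review_request); with O(¬take_oath) we get O(review_request).
So O(review_request) holds — review_request is obligatory. None of the other listed options is made obligatory by any chain of premises.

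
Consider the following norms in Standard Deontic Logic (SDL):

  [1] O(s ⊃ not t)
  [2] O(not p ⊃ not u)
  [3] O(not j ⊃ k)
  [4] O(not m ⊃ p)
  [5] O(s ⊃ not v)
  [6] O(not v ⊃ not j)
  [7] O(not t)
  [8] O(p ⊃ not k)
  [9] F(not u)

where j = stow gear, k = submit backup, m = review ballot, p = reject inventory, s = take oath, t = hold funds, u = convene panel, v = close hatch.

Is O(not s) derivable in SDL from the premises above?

F(not u) at premise 9 means O(u).
Premise 2 is O(not p ⊃ not u); contrapositively O(u ⊃ p). Since O(u) holds, K gives O(p).
With premise 8, O(p ⊃ not k), the K-axiom yields O(not k).
Premise 3, O(not j ⊃ k), contraposes to O(not k ⊃ j); with O(not k) we get O(j).
The contrapositive of premise 6 (O(not v ⊃ not j)) is O(j ⊃ v), and O(j) is already established, so O(v).
The contrapositive of premise 5 (O(s ⊃ not v)) is O(v ⊃ not s), and O(v) is already established, so O(not s).
Premises 1, 4, 7 do not contribute to this derivation.
So O(not s) follows.

Yes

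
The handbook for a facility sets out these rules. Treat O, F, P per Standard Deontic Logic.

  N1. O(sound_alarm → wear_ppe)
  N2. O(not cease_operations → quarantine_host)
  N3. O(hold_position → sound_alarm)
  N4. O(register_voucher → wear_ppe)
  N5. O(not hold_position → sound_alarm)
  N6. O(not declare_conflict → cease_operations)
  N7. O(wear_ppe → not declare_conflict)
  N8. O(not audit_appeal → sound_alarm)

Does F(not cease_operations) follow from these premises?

Premises 3 and 5 cover both cases: O(hold_position → sound_alarm) and O(not hold_position → sound_alarm). Since hold_position ∨ not hold_position is a tautology, O(sound_alarm) follows.
Applying K to premise 1 (O(sound_alarm → wear_ppe)) and O(sound_alarm) yields O(wear_ppe).
From O(wear_ppe) and premise 7, O(wear_ppe → not declare_conflict), we obtain O(not declare_conflict).
With premise 6, O(not declare_conflict → cease_operations), the K-axiom yields O(cease_operations).
Premises 2, 4, 8 do not contribute to this derivation.
So O(cease_operations) holds, i.e. F(not cease_operations). The claim follows.

Yes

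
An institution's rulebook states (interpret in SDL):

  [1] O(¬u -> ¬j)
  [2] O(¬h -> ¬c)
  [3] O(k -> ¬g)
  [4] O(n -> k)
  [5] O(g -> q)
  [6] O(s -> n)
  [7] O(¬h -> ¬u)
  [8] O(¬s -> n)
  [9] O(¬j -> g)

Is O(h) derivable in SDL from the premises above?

Premises 8 and 6 cover both cases: O(¬s -> n) and O(s -> n). Since ¬s ∨ s is a tautology, O(n) follows.
Premise 4 is O(n -> k); since O(n), deontic closure gives O(k).
With premise 3, O(k -> ¬g), the K-axiom yields O(¬g).
Premise 9 is O(¬j -> g); contrapositively O(¬g -> j). Since O(¬g) holds, K gives O(j).
The contrapositive of premise 1 (O(¬u -> ¬j)) is O(j -> u), and O(j) is already established, so O(u).
The contrapositive of premise 7 (O(¬h -> ¬u)) is O(u -> h), and O(u) is already established, so O(h).
Premises 2, 5 do not contribute to this derivation.
So O(h) follows.

Yes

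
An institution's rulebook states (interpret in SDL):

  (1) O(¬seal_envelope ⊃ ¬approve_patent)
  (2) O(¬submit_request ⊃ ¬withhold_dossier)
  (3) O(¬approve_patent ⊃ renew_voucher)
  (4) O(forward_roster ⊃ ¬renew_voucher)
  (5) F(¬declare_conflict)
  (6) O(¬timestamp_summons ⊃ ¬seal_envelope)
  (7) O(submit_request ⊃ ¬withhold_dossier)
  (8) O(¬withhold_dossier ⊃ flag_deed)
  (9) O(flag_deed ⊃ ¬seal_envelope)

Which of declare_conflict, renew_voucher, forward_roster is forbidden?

forward_roster

Premises 7 and 2 are O(submit_request ⊃ ¬withhold_dossier) and O(¬submit_request ⊃ ¬withhold_dossier); every ideal world satisfies submit_request or ¬submit_request, so in either case ¬withhold_dossier holds — hence O(¬withhold_dossier).
Applying K to premise 8 (O(¬withhold_dossier ⊃ flag_deed)) and O(¬withhold_dossier) yields O(flag_deed).
Premise 9 is O(flag_deed ⊃ ¬seal_envelope); since O(flag_deed), deontic closure gives O(¬seal_envelope).
Premise 1 is O(¬seal_envelope ⊃ ¬approve_patent); since O(¬seal_envelope), deontic closure gives O(¬approve_patent).
Premise 3 is O(¬approve_patent ⊃ renew_voucher); since O(¬approve_patent), deontic closure gives O(renew_voucher).
Premise 4 is O(forward_roster ⊃ ¬renew_voucher); contrapositively O(renew_voucher ⊃ ¬forward_roster). Since O(renew_voucher) holds, K gives O(¬forward_roster).
So O(¬forward_roster) holds, i.e. forward_roster is forbidden. None of the other listed options is forbidden under the premises.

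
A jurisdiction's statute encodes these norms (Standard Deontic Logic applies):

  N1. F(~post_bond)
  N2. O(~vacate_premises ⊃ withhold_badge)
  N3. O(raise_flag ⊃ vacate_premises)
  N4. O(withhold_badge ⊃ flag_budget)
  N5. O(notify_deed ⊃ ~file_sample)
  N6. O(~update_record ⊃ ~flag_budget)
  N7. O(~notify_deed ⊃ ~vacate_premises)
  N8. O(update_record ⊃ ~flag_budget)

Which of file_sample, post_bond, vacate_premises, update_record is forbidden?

By case analysis on update_record: premise 8 gives O(update_record ⊃ ~flag_budget) and premise 6 gives O(~update_record ⊃ ~flag_budget), so O(~flag_budget) either way.
Premise 4, O(withhold_badge ⊃ flag_budget), contraposes to O(~flag_budget ⊃ ~withhold_badge); with O(~flag_budget) we get O(~withhold_badge).
Premise 2, O(~vacate_premises ⊃ withhold_badge), contraposes to O(~withhold_badge ⊃ vacate_premises); with O(~withhold_badge) we get O(vacate_premises).
The contrapositive of premise 7 (O(~notify_deed ⊃ ~vacate_premises)) is O(vacate_premises ⊃ notify_deed), and O(vacate_premises) is already established, so O(notify_deed).
Premise 5 is O(notify_deed ⊃ ~file_sample); since O(notify_deed), deontic closure gives O(~file_sample).
So O(~file_sample) holds, i.e. file_sample is forbidden. None of the other listed options is forbidden under the premises.

file_sample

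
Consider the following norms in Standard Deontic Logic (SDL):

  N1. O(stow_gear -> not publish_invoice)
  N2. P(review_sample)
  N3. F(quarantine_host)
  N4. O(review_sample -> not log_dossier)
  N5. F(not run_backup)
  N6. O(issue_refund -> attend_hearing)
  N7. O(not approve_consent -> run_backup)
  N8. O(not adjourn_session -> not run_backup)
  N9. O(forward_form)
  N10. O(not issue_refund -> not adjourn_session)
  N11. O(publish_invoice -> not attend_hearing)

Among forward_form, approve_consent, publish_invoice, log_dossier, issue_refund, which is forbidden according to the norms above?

Premise 5 is F(not run_backup), i.e. O(run_backup).
Premise 8 is O(not adjourn_session -> not run_backup); contrapositively O(run_backup -> adjourn_session). Since O(run_backup) holds, K gives O(adjourn_session).
The contrapositive of premise 10 (O(not issue_refund -> not adjourn_session)) is O(adjourn_session -> issue_refund), and O(adjourn_session) is already established, so O(issue_refund).
From O(issue_refund) and premise 6, O(issue_refund -> attend_hearing), we obtain O(attend_hearing).
The contrapositive of premise 11 (O(publish_invoice -> not attend_hearing)) is O(attend_hearing -> not publish_invoice), and O(attend_hearing) is already established, so O(not publish_invoice).
So O(not publish_invoice) holds, i.e. publish_invoice is forbidden. None of the other listed options is forbidden under the premises.

publish_invoice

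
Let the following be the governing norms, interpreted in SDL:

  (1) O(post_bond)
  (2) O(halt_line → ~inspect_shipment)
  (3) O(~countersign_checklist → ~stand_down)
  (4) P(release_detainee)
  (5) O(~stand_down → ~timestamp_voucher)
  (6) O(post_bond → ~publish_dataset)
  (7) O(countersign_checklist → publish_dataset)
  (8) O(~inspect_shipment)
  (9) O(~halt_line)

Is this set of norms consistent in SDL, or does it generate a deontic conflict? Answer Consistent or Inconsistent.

Consistent

Premise 2 is O(halt_line → ~inspect_shipment); even if O(~inspect_shipment) held, inferring O(halt_line) would be affirming the consequent — invalid.
So O(halt_line) is not derivable, and the apparent clash with O(~halt_line) does not arise.
A world satisfying every obligation exists (e.g. countersign_checklist=false, halt_line=false, inspect_shipment=false, post_bond=true, publish_dataset=false, release_detainee=false, stand_down=false, timestamp_voucher=false); no atom is both obligatory and forbidden, so the set is consistent.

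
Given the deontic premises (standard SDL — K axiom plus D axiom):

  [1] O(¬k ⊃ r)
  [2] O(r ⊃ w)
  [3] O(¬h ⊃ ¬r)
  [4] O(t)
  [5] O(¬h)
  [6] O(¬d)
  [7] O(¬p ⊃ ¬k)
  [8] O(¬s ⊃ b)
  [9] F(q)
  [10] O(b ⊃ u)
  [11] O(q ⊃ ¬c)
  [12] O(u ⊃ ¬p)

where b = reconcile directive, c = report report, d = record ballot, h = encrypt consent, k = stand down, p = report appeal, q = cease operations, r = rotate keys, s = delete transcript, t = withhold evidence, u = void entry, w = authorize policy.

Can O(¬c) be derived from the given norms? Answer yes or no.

Premise 11 is O(q ⊃ ¬c), but O(q) is not derivable from the premises, so it does not yield O(¬c).
No other premise forces O(¬c). An ideal world satisfying every premise can still have ¬c false, so O(¬c) is not derivable.

No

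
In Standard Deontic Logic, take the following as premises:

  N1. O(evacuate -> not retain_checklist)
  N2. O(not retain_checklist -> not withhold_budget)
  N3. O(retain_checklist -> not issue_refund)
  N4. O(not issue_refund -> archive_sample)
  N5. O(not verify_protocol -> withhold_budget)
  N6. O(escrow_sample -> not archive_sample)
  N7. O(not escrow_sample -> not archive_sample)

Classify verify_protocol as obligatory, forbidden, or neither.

By case analysis on not escrow_sample: premise 7 gives O(not escrow_sample -> not archive_sample) and premise 6 gives O(escrow_sample -> not archive_sample), so O(not archive_sample) either way.
The contrapositive of premise 4 (O(not issue_refund -> archive_sample)) is O(not archive_sample -> issue_refund), and O(not archive_sample) is already established, so O(issue_refund).
Premise 3, O(retain_checklist -> not issue_refund), contraposes to O(issue_refund -> not retain_checklist); with O(issue_refund) we get O(not retain_checklist).
From O(not retain_checklist) and premise 2, O(not retain_checklist -> not withhold_budget), we obtain O(not withhold_budget).
The contrapositive of premise 5 (O(not verify_protocol -> withhold_budget)) is O(not withhold_budget -> verify_protocol), and O(not withhold_budget) is already established, so O(verify_protocol).
Premise 1 does not contribute to this derivation.
Hence verify_protocol is obligatory.

Obligatory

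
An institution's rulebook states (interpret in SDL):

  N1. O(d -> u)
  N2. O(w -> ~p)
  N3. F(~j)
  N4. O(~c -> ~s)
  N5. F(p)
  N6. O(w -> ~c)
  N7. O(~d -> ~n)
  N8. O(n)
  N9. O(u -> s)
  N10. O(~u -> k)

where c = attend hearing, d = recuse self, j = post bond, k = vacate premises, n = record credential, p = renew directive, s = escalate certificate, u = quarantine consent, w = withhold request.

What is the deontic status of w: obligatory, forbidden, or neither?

Premise 8 states O(n) outright.
Premise 7, O(~d -> ~n), contraposes to O(n -> d); with O(n) we get O(d).
From O(d) and premise 1, O(d -> u), we obtain O(u).
Premise 9 is O(u -> s); since O(u), deontic closure gives O(s).
The contrapositive of premise 4 (O(~c -> ~s)) is O(s -> c), and O(s) is already established, so O(c).
The contrapositive of premise 6 (O(w -> ~c)) is O(c -> ~w), and O(c) is already established, so O(~w).
Premises 2, 3, 5, 10 do not contribute to this derivation.
Thus O(~w), which is F(w): w is forbidden.

Forbidden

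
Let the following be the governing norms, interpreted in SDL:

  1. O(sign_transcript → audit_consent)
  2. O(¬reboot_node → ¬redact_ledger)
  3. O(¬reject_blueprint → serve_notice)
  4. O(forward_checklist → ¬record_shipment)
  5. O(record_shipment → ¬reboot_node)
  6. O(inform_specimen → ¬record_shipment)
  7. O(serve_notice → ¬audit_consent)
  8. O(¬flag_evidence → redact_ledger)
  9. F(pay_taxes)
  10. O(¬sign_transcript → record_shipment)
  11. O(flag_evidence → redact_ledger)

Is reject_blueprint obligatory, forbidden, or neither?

By case analysis on flag_evidence: premise 11 gives O(flag_evidence → redact_ledger) and premise 8 gives O(¬flag_evidence → redact_ledger), so O(redact_ledger) either way.
The contrapositive of premise 2 (O(¬reboot_node → ¬redact_ledger)) is O(redact_ledger → reboot_node), and O(redact_ledger) is already established, so O(reboot_node).
Premise 5 is O(record_shipment → ¬reboot_node); contrapositively O(reboot_node → ¬record_shipment). Since O(reboot_node) holds, K gives O(¬record_shipment).
The contrapositive of premise 10 (O(¬sign_transcript → record_shipment)) is O(¬record_shipment → sign_transcript), and O(¬record_shipment) is already established, so O(sign_transcript).
From O(sign_transcript) and premise 1, O(sign_transcript → audit_consent), we obtain O(audit_consent).
Premise 7 is O(serve_notice → ¬audit_consent); contrapositively O(audit_consent → ¬serve_notice). Since O(audit_consent) holds, K gives O(¬serve_notice).
Premise 3, O(¬reject_blueprint → serve_notice), contraposes to O(¬serve_notice → reject_blueprint); with O(¬serve_notice) we get O(reject_blueprint).
Premises 4, 6, 9 do not contribute to this derivation.
Hence reject_blueprint is obligatory.

Obligatory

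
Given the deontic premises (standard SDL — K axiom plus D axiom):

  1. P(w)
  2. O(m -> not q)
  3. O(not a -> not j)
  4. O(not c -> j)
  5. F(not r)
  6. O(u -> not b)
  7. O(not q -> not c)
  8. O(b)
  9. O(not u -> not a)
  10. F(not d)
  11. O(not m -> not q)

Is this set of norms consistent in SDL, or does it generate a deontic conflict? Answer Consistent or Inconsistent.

Inconsistent

By case analysis on m: premise 2 gives O(m -> not q) and premise 11 gives O(not m -> not q), so O(not q) either way.
From O(not q) and premise 7, O(not q -> not c), we obtain O(not c).
Premise 4 is O(not c -> j); since O(not c), deontic closure gives O(j).
Premise 3, O(not a -> not j), contraposes to O(j -> a); with O(j) we get O(a).
The contrapositive of premise 9 (O(not u -> not a)) is O(a -> u), and O(a) is already established, so O(u).
From O(u) and premise 6, O(u -> not b), we obtain O(not b).
But premise 8 directly asserts O(b).
We now have both O(not b) and O(b) — b is simultaneously obligatory and forbidden, violating the D-axiom.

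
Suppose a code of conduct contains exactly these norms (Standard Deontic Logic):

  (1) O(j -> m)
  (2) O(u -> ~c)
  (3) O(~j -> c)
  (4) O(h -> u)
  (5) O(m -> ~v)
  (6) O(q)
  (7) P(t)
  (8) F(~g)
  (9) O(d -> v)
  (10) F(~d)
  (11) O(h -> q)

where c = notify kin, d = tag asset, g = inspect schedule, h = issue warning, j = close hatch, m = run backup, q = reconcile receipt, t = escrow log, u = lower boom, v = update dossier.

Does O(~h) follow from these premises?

Premise 10, F(~d), is equivalent to O(d).
Applying K to premise 9 (O(d -> v)) and O(d) yields O(v).
The contrapositive of premise 5 (O(m -> ~v)) is O(v -> ~m), and O(v) is already established, so O(~m).
Premise 1, O(j -> m), contraposes to O(~m -> ~j); with O(~m) we get O(~j).
From O(~j) and premise 3, O(~j -> c), we obtain O(c).
Premise 2 is O(u -> ~c); contrapositively O(c -> ~u). Since O(c) holds, K gives O(~u).
Premise 4, O(h -> u), contraposes to O(~u -> ~h); with O(~u) we get O(~h).
Premises 6, 7, 8, 11 do not contribute to this derivation.
So O(~h) follows.

Yes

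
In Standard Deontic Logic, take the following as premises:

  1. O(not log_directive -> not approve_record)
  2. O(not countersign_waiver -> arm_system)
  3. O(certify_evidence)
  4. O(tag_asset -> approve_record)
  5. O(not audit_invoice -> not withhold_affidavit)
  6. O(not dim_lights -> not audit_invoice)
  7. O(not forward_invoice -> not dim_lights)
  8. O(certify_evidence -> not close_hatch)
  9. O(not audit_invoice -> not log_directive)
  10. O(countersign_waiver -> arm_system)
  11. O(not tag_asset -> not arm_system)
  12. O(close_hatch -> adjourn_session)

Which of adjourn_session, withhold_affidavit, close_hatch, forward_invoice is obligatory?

Premises 10 and 2 are O(countersign_waiver -> arm_system) and O(not countersign_waiver -> arm_system); every ideal world satisfies countersign_waiver or not countersign_waiver, so in either case arm_system holds — hence O(arm_system).
Premise 11 is O(not tag_asset -> not arm_system); contrapositively O(arm_system -> tag_asset). Since O(arm_system) holds, K gives O(tag_asset).
With premise 4, O(tag_asset -> approve_record), the K-axiom yields O(approve_record).
Premise 1, O(not log_directive -> not approve_record), contraposes to O(approve_record -> log_directive); with O(approve_record) we get O(log_directive).
The contrapositive of premise 9 (O(not audit_invoice -> not log_directive)) is O(log_directive -> audit_invoice), and O(log_directive) is already established, so O(audit_invoice).
Premise 6 is O(not dim_lights -> not audit_invoice); contrapositively O(audit_invoice -> dim_lights). Since O(audit_invoice) holds, K gives O(dim_lights).
Premise 7 is O(not forward_invoice -> not dim_lights); contrapositively O(dim_lights -> forward_invoice). Since O(dim_lights) holds, K gives O(forward_invoice).
So O(forward_invoice) holds — forward_invoice is obligatory. None of the other listed options is made obligatory by any chain of premises.

forward_invoice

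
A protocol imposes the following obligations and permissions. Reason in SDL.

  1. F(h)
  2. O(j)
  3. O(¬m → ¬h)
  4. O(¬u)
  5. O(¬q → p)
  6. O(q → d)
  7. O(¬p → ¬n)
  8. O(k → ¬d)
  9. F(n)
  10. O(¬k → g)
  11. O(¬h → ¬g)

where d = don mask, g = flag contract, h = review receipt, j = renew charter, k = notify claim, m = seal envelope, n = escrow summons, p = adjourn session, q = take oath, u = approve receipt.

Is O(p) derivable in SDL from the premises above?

F(h) at premise 1 means O(¬h).
With premise 11, O(¬h → ¬g), the K-axiom yields O(¬g).
The contrapositive of premise 10 (O(¬k → g)) is O(¬g → k), and O(¬g) is already established, so O(k).
Applying K to premise 8 (O(k → ¬d)) and O(k) yields O(¬d).
Premise 6, O(q → d), contraposes to O(¬d → ¬q); with O(¬d) we get O(¬q).
Applying K to premise 5 (O(¬q → p)) and O(¬q) yields O(p).
Premises 2, 3, 4, 7, 9 do not contribute to this derivation.
So O(p) follows.

Yes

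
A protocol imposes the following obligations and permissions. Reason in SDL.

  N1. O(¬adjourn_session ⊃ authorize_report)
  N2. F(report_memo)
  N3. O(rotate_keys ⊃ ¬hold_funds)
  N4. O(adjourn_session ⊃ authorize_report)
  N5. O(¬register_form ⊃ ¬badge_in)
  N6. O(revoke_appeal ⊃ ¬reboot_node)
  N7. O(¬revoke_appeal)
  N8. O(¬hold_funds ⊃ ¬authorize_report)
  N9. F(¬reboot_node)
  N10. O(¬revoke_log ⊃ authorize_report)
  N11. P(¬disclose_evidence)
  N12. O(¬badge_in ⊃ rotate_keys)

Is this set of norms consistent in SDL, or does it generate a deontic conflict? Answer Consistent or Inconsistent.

Premise 6 is O(revoke_appeal ⊃ ¬reboot_node), but O(revoke_appeal) is not derivable from the premises, so it does not yield O(¬reboot_node).
So O(¬reboot_node) is not derivable, and the apparent clash with O(reboot_node) does not arise.
A world satisfying every obligation exists (e.g. adjourn_session=false, authorize_report=true, badge_in=true, disclose_evidence=false, hold_funds=true, reboot_node=true, register_form=true, report_memo=false, revoke_appeal=false, revoke_log=false, rotate_keys=false); no atom is both obligatory and forbidden, so the set is consistent.

Consistent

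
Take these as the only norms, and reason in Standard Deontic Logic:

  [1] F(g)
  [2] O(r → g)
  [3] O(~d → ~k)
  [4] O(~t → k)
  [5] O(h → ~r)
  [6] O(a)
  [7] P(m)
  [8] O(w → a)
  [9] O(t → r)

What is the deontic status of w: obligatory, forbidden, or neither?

Premise 8 is O(w → a); even if O(a) held, inferring O(w) would be affirming the consequent — invalid.
No premise or chain of K-axiom applications forces O(w), and none forces O(~w). So w is neither obligatory nor forbidden under these norms.

Neither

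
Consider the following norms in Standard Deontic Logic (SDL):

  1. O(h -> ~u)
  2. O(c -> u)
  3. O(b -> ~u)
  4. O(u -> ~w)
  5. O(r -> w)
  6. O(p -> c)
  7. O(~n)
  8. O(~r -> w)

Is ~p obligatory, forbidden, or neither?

Obligatory

Premises 8 and 5 cover both cases: O(~r -> w) and O(r -> w). Since ~r ∨ r is a tautology, O(w) follows.
Premise 4 is O(u -> ~w); contrapositively O(w -> ~u). Since O(w) holds, K gives O(~u).
Premise 2, O(c -> u), contraposes to O(~u -> ~c); with O(~u) we get O(~c).
The contrapositive of premise 6 (O(p -> c)) is O(~c -> ~p), and O(~c) is already established, so O(~p).
Premises 1, 3, 7 do not contribute to this derivation.
Hence ~p is obligatory.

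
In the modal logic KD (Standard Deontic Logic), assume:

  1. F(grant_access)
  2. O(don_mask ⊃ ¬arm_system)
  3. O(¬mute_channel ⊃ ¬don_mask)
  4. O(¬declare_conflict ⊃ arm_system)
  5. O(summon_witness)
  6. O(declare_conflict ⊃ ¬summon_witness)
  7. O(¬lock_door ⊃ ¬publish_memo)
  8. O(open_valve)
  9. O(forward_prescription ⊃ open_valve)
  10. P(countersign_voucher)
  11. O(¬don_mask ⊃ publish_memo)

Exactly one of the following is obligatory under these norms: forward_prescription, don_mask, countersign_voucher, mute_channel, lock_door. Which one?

Premise 5 gives O(summon_witness).
Premise 6, O(declare_conflict ⊃ ¬summon_witness), contraposes to O(summon_witness ⊃ ¬declare_conflict); with O(summon_witness) we get O(¬declare_conflict).
From O(¬declare_conflict) and premise 4, O(¬declare_conflict ⊃ arm_system), we obtain O(arm_system).
Premise 2 is O(don_mask ⊃ ¬arm_system); contrapositively O(arm_system ⊃ ¬don_mask). Since O(arm_system) holds, K gives O(¬don_mask).
With premise 11, O(¬don_mask ⊃ publish_memo), the K-axiom yields O(publish_memo).
The contrapositive of premise 7 (O(¬lock_door ⊃ ¬publish_memo)) is O(publish_memo ⊃ lock_door), and O(publish_memo) is already established, so O(lock_door).
So O(lock_door) holds — lock_door is obligatory. None of the other listed options is made obligatory by any chain of premises.

lock_door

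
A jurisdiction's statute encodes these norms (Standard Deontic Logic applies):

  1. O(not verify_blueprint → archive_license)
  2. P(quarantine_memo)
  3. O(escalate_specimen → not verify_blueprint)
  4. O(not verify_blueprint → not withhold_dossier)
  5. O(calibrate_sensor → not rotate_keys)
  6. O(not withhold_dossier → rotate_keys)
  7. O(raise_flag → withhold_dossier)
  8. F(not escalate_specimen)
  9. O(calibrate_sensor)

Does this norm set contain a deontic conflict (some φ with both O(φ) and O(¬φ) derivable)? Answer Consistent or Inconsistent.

Inconsistent

Premise 9 gives O(calibrate_sensor).
With premise 5, O(calibrate_sensor → not rotate_keys), the K-axiom yields O(not rotate_keys).
Premise 6, O(not withhold_dossier → rotate_keys), contraposes to O(not rotate_keys → withhold_dossier); with O(not rotate_keys) we get O(withhold_dossier).
Premise 4 is O(not verify_blueprint → not withhold_dossier); contrapositively O(withhold_dossier → verify_blueprint). Since O(withhold_dossier) holds, K gives O(verify_blueprint).
Premise 3 is O(escalate_specimen → not verify_blueprint); contrapositively O(verify_blueprint → not escalate_specimen). Since O(verify_blueprint) holds, K gives O(not escalate_specimen).
But premise 8, F(not escalate_specimen), means O(escalate_specimen).
We now have both O(not escalate_specimen) and O(escalate_specimen) — escalate_specimen is simultaneously obligatory and forbidden, violating the D-axiom.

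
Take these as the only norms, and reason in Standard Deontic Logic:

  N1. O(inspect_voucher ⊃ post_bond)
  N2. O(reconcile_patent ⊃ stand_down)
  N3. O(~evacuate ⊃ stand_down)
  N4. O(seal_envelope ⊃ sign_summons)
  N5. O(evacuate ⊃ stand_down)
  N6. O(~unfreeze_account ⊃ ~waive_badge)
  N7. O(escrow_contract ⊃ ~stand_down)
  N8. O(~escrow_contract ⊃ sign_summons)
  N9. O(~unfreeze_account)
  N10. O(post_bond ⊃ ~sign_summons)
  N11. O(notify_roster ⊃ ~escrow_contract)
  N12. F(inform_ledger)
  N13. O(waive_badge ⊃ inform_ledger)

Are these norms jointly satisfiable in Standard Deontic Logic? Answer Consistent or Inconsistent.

Premise 13 is O(waive_badge ⊃ inform_ledger), but O(waive_badge) is not derivable from the premises, so it does not yield O(inform_ledger).
So O(inform_ledger) is not derivable, and the apparent clash with O(~inform_ledger) does not arise.
A world satisfying every obligation exists (e.g. escrow_contract=false, evacuate=false, inform_ledger=false, inspect_voucher=false, notify_roster=false, post_bond=false, reconcile_patent=false, seal_envelope=false, sign_summons=true, stand_down=true, unfreeze_account=false, waive_badge=false); no atom is both obligatory and forbidden, so the set is consistent.

Consistent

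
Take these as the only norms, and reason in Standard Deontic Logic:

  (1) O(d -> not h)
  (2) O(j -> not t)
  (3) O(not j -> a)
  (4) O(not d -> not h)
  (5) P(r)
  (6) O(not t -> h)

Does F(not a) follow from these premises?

Premises 4 and 1 are O(not d -> not h) and O(d -> not h); every ideal world satisfies not d or d, so in either case not h holds — hence O(not h).
Premise 6, O(not t -> h), contraposes to O(not h -> t); with O(not h) we get O(t).
Premise 2 is O(j -> not t); contrapositively O(t -> not j). Since O(t) holds, K gives O(not j).
Applying K to premise 3 (O(not j -> a)) and O(not j) yields O(a).
Premise 5 does not contribute to this derivation.
So O(a) holds, i.e. F(not a). The claim follows.

Yes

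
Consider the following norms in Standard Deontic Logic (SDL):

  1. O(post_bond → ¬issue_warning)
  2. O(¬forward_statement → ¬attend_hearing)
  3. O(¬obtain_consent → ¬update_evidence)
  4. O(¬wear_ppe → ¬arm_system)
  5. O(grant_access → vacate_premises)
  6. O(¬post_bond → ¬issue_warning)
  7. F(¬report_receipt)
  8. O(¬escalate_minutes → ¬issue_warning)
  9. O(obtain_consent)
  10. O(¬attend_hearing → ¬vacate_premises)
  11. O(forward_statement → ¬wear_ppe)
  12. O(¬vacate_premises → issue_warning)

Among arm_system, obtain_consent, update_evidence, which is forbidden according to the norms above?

arm_system

By case analysis on ¬post_bond: premise 6 gives O(¬post_bond → ¬issue_warning) and premise 1 gives O(post_bond → ¬issue_warning), so O(¬issue_warning) either way.
Premise 12, O(¬vacate_premises → issue_warning), contraposes to O(¬issue_warning → vacate_premises); with O(¬issue_warning) we get O(vacate_premises).
Premise 10 is O(¬attend_hearing → ¬vacate_premises); contrapositively O(vacate_premises → attend_hearing). Since O(vacate_premises) holds, K gives O(attend_hearing).
Premise 2, O(¬forward_statement → ¬attend_hearing), contraposes to O(attend_hearing → forward_statement); with O(attend_hearing) we get O(forward_statement).
From O(forward_statement) and premise 11, O(forward_statement → ¬wear_ppe), we obtain O(¬wear_ppe).
Applying K to premise 4 (O(¬wear_ppe → ¬arm_system)) and O(¬wear_ppe) yields O(¬arm_system).
So O(¬arm_system) holds, i.e. arm_system is forbidden. None of the other listed options is forbidden under the premises.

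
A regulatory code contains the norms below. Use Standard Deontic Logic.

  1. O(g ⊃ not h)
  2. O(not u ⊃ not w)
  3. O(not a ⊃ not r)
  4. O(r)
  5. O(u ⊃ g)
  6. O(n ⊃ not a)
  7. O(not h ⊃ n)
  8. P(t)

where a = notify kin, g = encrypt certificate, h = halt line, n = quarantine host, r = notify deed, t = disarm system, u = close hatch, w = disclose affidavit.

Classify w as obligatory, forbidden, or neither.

Forbidden

Premise 4 gives O(r).
Premise 3 is O(not a ⊃ not r); contrapositively O(r ⊃ a). Since O(r) holds, K gives O(a).
The contrapositive of premise 6 (O(n ⊃ not a)) is O(a ⊃ not n), and O(a) is already established, so O(not n).
Premise 7, O(not h ⊃ n), contraposes to O(not n ⊃ h); with O(not n) we get O(h).
The contrapositive of premise 1 (O(g ⊃ not h)) is O(h ⊃ not g), and O(h) is already established, so O(not g).
The contrapositive of premise 5 (O(u ⊃ g)) is O(not g ⊃ not u), and O(not g) is already established, so O(not u).
With premise 2, O(not u ⊃ not w), the K-axiom yields O(not w).
Premise 8 does not contribute to this derivation.
Thus O(not w), which is F(w): w is forbidden.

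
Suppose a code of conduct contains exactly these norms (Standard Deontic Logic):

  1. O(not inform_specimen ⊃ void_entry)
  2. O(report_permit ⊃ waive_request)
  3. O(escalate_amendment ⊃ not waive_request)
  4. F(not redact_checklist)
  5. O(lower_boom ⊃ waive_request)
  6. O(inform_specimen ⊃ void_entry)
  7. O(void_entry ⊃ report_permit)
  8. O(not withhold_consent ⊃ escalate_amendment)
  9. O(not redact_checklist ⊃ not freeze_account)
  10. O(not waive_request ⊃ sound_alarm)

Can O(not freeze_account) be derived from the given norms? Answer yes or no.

Premise 9 is O(not redact_checklist ⊃ not freeze_account), but O(not redact_checklist) is not derivable from the premises, so it does not yield O(not freeze_account).
No other premise forces O(not freeze_account). An ideal world satisfying every premise can still have not freeze_account false, so O(not freeze_account) is not derivable.

No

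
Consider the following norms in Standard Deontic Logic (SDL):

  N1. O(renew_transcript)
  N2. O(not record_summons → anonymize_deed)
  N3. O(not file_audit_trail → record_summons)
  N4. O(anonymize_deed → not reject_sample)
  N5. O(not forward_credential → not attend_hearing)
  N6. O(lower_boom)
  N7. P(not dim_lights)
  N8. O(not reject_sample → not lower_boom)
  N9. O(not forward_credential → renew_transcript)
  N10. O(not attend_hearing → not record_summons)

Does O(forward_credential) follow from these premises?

Premise 6 states O(lower_boom) outright.
The contrapositive of premise 8 (O(not reject_sample → not lower_boom)) is O(lower_boom → reject_sample), and O(lower_boom) is already established, so O(reject_sample).
Premise 4, O(anonymize_deed → not reject_sample), contraposes to O(reject_sample → not anonymize_deed); with O(reject_sample) we get O(not anonymize_deed).
Premise 2 is O(not record_summons → anonymize_deed); contrapositively O(not anonymize_deed → record_summons). Since O(not anonymize_deed) holds, K gives O(record_summons).
Premise 10, O(not attend_hearing → not record_summons), contraposes to O(record_summons → attend_hearing); with O(record_summons) we get O(attend_hearing).
The contrapositive of premise 5 (O(not forward_credential → not attend_hearing)) is O(attend_hearing → forward_credential), and O(attend_hearing) is already established, so O(forward_credential).
Premises 1, 3, 7, 9 do not contribute to this derivation.
So O(forward_credential) follows.

Yes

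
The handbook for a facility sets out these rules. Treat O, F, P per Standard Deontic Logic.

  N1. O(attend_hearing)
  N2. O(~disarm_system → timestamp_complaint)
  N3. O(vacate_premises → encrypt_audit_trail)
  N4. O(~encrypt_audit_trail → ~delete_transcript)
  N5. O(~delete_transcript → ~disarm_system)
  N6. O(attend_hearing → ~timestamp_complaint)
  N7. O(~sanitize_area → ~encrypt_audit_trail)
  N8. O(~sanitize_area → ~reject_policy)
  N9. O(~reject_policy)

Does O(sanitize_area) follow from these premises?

Yes

Premise 1 gives O(attend_hearing).
From O(attend_hearing) and premise 6, O(attend_hearing → ~timestamp_complaint), we obtain O(~timestamp_complaint).
Premise 2, O(~disarm_system → timestamp_complaint), contraposes to O(~timestamp_complaint → disarm_system); with O(~timestamp_complaint) we get O(disarm_system).
Premise 5 is O(~delete_transcript → ~disarm_system); contrapositively O(disarm_system → delete_transcript). Since O(disarm_system) holds, K gives O(delete_transcript).
Premise 4 is O(~encrypt_audit_trail → ~delete_transcript); contrapositively O(delete_transcript → encrypt_audit_trail). Since O(delete_transcript) holds, K gives O(encrypt_audit_trail).
Premise 7, O(~sanitize_area → ~encrypt_audit_trail), contraposes to O(encrypt_audit_trail → sanitize_area); with O(encrypt_audit_trail) we get O(sanitize_area).
Premises 3, 8, 9 do not contribute to this derivation.
So O(sanitize_area) follows.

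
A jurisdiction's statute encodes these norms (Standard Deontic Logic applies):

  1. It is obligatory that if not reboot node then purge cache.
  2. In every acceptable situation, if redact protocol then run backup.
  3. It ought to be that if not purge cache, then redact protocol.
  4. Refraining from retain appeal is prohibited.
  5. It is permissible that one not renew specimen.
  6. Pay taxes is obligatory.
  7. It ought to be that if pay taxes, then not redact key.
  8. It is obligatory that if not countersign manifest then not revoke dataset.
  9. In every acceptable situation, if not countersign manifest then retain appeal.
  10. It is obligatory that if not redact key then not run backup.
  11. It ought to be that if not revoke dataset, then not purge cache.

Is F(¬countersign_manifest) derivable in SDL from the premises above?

Yes

From premise 6 we have O(pay_taxes).
From O(pay_taxes) and premise 7, O(pay_taxes → ¬redact_key), we obtain O(¬redact_key).
From O(¬redact_key) and premise 10, O(¬redact_key → ¬run_backup), we obtain O(¬run_backup).
The contrapositive of premise 2 (O(redact_protocol → run_backup)) is O(¬run_backup → ¬redact_protocol), and O(¬run_backup) is already established, so O(¬redact_protocol).
The contrapositive of premise 3 (O(¬purge_cache → redact_protocol)) is O(¬redact_protocol → purge_cache), and O(¬redact_protocol) is already established, so O(purge_cache).
Premise 11 is O(¬revoke_dataset → ¬purge_cache); contrapositively O(purge_cache → revoke_dataset). Since O(purge_cache) holds, K gives O(revoke_dataset).
The contrapositive of premise 8 (O(¬countersign_manifest → ¬revoke_dataset)) is O(revoke_dataset → countersign_manifest), and O(revoke_dataset) is already established, so O(countersign_manifest).
Premises 1, 4, 5, 9 do not contribute to this derivation.
So O(countersign_manifest) holds, i.e. F(¬countersign_manifest). The claim follows.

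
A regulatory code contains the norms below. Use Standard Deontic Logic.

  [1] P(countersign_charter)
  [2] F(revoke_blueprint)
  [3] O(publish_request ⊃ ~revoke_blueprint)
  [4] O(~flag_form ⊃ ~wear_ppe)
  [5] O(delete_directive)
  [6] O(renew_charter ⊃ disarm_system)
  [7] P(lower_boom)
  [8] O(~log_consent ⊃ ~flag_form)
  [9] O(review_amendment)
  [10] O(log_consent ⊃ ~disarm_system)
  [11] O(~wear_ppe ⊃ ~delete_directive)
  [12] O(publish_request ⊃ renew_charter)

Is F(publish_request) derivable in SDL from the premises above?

Premise 5 states O(delete_directive) outright.
Premise 11 is O(~wear_ppe ⊃ ~delete_directive); contrapositively O(delete_directive ⊃ wear_ppe). Since O(delete_directive) holds, K gives O(wear_ppe).
Premise 4 is O(~flag_form ⊃ ~wear_ppe); contrapositively O(wear_ppe ⊃ flag_form). Since O(wear_ppe) holds, K gives O(flag_form).
Premise 8 is O(~log_consent ⊃ ~flag_form); contrapositively O(flag_form ⊃ log_consent). Since O(flag_form) holds, K gives O(log_consent).
With premise 10, O(log_consent ⊃ ~disarm_system), the K-axiom yields O(~disarm_system).
Premise 6, O(renew_charter ⊃ disarm_system), contraposes to O(~disarm_system ⊃ ~renew_charter); with O(~disarm_system) we get O(~renew_charter).
Premise 12, O(publish_request ⊃ renew_charter), contraposes to O(~renew_charter ⊃ ~publish_request); with O(~renew_charter) we get O(~publish_request).
Premises 1, 2, 3, 7, 9 do not contribute to this derivation.
So O(~publish_request) holds, i.e. F(publish_request). The claim follows.

Yes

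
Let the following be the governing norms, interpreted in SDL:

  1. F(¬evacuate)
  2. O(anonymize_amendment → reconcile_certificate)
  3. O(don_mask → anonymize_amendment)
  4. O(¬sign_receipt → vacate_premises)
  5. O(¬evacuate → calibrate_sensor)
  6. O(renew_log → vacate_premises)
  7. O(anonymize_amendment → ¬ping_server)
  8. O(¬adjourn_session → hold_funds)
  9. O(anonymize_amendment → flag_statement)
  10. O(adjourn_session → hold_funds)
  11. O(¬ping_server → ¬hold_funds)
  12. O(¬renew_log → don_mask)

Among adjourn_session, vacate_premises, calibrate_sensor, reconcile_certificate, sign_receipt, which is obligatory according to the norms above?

vacate_premises

Premises 8 and 10 are O(¬adjourn_session → hold_funds) and O(adjourn_session → hold_funds); every ideal world satisfies ¬adjourn_session or adjourn_session, so in either case hold_funds holds — hence O(hold_funds).
Premise 11, O(¬ping_server → ¬hold_funds), contraposes to O(hold_funds → ping_server); with O(hold_funds) we get O(ping_server).
Premise 7 is O(anonymize_amendment → ¬ping_server); contrapositively O(ping_server → ¬anonymize_amendment). Since O(ping_server) holds, K gives O(¬anonymize_amendment).
Premise 3 is O(don_mask → anonymize_amendment); contrapositively O(¬anonymize_amendment → ¬don_mask). Since O(¬anonymize_amendment) holds, K gives O(¬don_mask).
The contrapositive of premise 12 (O(¬renew_log → don_mask)) is O(¬don_mask → renew_log), and O(¬don_mask) is already established, so O(renew_log).
With premise 6, O(renew_log → vacate_premises), the K-axiom yields O(vacate_premises).
So O(vacate_premises) holds — vacate_premises is obligatory. None of the other listed options is made obligatory by any chain of premises.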